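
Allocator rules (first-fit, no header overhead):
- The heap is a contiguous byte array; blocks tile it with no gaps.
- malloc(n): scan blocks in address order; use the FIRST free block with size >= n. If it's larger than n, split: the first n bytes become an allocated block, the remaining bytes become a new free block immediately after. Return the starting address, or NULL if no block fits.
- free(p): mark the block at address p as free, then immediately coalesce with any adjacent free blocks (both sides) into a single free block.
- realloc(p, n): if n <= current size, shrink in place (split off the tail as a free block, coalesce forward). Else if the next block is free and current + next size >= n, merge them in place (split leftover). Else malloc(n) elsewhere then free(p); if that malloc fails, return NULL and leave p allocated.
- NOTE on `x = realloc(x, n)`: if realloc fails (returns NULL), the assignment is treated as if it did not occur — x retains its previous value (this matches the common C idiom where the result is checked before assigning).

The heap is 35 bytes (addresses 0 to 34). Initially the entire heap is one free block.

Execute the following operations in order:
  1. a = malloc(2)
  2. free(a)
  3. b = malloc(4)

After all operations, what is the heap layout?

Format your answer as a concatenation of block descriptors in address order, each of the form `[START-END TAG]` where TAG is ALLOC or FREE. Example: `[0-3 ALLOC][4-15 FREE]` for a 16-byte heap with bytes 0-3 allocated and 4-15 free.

Answer: [0-3 ALLOC][4-34 FREE]

Derivation:
Op 1: a = malloc(2) -> a = 0; heap: [0-1 ALLOC][2-34 FREE]
Op 2: free(a) -> (freed a); heap: [0-34 FREE]
Op 3: b = malloc(4) -> b = 0; heap: [0-3 ALLOC][4-34 FREE]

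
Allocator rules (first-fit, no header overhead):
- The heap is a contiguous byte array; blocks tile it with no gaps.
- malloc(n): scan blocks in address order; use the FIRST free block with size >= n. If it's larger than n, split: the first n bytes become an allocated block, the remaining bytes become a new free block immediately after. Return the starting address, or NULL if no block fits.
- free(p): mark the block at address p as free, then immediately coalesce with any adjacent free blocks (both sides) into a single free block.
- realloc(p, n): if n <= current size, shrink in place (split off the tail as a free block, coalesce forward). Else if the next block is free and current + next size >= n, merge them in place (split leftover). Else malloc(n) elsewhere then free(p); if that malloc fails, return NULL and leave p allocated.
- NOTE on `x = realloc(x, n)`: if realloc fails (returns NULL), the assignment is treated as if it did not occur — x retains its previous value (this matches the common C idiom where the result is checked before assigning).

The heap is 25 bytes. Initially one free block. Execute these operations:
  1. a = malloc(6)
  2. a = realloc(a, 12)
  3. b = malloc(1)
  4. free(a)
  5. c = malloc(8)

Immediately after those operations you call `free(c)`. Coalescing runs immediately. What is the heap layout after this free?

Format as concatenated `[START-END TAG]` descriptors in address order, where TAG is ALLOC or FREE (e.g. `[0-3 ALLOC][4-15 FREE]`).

Answer: [0-11 FREE][12-12 ALLOC][13-24 FREE]

Derivation:
Op 1: a = malloc(6) -> a = 0; heap: [0-5 ALLOC][6-24 FREE]
Op 2: a = realloc(a, 12) -> a = 0; heap: [0-11 ALLOC][12-24 FREE]
Op 3: b = malloc(1) -> b = 12; heap: [0-11 ALLOC][12-12 ALLOC][13-24 FREE]
Op 4: free(a) -> (freed a); heap: [0-11 FREE][12-12 ALLOC][13-24 FREE]
Op 5: c = malloc(8) -> c = 0; heap: [0-7 ALLOC][8-11 FREE][12-12 ALLOC][13-24 FREE]
free(c): c = 0 -> block [0-7 ALLOC]; mark free, coalesce with adjacent free neighbors -> [0-11 FREE][12-12 ALLOC][13-24 FREE]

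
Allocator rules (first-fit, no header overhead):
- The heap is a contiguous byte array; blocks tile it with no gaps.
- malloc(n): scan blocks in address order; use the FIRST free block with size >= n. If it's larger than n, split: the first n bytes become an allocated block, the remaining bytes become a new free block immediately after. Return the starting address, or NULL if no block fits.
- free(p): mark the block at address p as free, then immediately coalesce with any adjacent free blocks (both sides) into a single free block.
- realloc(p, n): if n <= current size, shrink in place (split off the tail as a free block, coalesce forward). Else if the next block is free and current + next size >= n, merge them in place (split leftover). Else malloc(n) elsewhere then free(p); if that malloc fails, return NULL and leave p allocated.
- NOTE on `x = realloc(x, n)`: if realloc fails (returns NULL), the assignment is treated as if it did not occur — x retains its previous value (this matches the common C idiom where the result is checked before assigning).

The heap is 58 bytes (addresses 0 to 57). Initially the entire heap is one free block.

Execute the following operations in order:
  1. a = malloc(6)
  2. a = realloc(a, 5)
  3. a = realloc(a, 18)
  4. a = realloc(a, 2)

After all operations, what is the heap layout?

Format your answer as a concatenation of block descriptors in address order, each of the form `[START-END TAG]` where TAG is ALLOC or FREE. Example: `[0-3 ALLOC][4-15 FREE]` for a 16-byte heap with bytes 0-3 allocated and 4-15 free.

Op 1: a = malloc(6) -> a = 0; heap: [0-5 ALLOC][6-57 FREE]
Op 2: a = realloc(a, 5) -> a = 0; heap: [0-4 ALLOC][5-57 FREE]
Op 3: a = realloc(a, 18) -> a = 0; heap: [0-17 ALLOC][18-57 FREE]
Op 4: a = realloc(a, 2) -> a = 0; heap: [0-1 ALLOC][2-57 FREE]

Answer: [0-1 ALLOC][2-57 FREE]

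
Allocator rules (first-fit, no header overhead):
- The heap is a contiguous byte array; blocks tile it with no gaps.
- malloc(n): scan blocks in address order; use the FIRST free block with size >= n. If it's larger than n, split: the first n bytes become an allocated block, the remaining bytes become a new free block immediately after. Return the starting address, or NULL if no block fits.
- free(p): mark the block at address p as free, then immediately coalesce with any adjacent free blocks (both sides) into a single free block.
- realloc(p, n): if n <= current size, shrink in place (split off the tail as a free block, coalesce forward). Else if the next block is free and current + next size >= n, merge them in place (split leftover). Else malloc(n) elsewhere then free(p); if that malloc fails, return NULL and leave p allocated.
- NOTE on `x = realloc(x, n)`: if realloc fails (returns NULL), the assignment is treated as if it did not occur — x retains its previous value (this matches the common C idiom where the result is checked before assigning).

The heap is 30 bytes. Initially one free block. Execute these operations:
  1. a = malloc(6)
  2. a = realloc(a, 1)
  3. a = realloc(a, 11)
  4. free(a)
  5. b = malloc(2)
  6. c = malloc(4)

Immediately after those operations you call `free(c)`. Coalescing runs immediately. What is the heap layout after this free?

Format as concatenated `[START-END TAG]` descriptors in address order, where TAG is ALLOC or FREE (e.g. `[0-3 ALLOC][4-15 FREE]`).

Op 1: a = malloc(6) -> a = 0; heap: [0-5 ALLOC][6-29 FREE]
Op 2: a = realloc(a, 1) -> a = 0; heap: [0-0 ALLOC][1-29 FREE]
Op 3: a = realloc(a, 11) -> a = 0; heap: [0-10 ALLOC][11-29 FREE]
Op 4: free(a) -> (freed a); heap: [0-29 FREE]
Op 5: b = malloc(2) -> b = 0; heap: [0-1 ALLOC][2-29 FREE]
Op 6: c = malloc(4) -> c = 2; heap: [0-1 ALLOC][2-5 ALLOC][6-29 FREE]
free(c): c = 2 -> block [2-5 ALLOC]; mark free, coalesce with adjacent free neighbors -> [0-1 ALLOC][2-29 FREE]

Answer: [0-1 ALLOC][2-29 FREE]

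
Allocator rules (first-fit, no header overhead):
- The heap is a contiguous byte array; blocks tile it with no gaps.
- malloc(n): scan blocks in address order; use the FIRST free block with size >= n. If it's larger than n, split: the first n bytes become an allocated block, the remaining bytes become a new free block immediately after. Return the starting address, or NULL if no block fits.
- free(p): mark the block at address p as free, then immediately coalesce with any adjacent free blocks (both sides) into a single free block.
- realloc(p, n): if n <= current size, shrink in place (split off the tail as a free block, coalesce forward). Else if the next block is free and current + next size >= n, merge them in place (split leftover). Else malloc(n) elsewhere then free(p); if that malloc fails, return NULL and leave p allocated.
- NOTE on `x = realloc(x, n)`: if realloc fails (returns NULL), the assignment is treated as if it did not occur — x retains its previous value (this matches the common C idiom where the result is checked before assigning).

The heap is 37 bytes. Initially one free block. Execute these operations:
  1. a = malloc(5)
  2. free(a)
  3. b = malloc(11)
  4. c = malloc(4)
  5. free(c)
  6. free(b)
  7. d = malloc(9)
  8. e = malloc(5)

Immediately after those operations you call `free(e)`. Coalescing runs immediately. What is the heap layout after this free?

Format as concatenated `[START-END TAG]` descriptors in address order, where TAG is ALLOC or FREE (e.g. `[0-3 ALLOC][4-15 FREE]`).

Op 1: a = malloc(5) -> a = 0; heap: [0-4 ALLOC][5-36 FREE]
Op 2: free(a) -> (freed a); heap: [0-36 FREE]
Op 3: b = malloc(11) -> b = 0; heap: [0-10 ALLOC][11-36 FREE]
Op 4: c = malloc(4) -> c = 11; heap: [0-10 ALLOC][11-14 ALLOC][15-36 FREE]
Op 5: free(c) -> (freed c); heap: [0-10 ALLOC][11-36 FREE]
Op 6: free(b) -> (freed b); heap: [0-36 FREE]
Op 7: d = malloc(9) -> d = 0; heap: [0-8 ALLOC][9-36 FREE]
Op 8: e = malloc(5) -> e = 9; heap: [0-8 ALLOC][9-13 ALLOC][14-36 FREE]
free(e): e = 9 -> block [9-13 ALLOC]; mark free, coalesce with adjacent free neighbors -> [0-8 ALLOC][9-36 FREE]

Answer: [0-8 ALLOC][9-36 FREE]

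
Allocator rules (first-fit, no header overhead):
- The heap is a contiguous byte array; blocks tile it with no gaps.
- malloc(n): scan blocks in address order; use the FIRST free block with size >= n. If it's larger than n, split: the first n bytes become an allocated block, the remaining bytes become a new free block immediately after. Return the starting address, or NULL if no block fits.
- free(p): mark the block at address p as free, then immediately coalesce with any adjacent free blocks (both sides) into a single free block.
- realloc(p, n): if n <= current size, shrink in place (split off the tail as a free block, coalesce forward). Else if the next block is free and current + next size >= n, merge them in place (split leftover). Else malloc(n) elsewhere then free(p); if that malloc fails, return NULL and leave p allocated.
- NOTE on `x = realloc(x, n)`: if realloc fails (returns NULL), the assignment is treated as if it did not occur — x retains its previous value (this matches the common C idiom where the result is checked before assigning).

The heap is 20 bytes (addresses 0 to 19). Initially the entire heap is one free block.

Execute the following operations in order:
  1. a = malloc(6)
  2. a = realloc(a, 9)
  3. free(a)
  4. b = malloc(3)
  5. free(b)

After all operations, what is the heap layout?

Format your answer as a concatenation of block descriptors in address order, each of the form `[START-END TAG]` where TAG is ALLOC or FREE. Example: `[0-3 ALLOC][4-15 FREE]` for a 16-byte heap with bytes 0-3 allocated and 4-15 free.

Answer: [0-19 FREE]

Derivation:
Op 1: a = malloc(6) -> a = 0; heap: [0-5 ALLOC][6-19 FREE]
Op 2: a = realloc(a, 9) -> a = 0; heap: [0-8 ALLOC][9-19 FREE]
Op 3: free(a) -> (freed a); heap: [0-19 FREE]
Op 4: b = malloc(3) -> b = 0; heap: [0-2 ALLOC][3-19 FREE]
Op 5: free(b) -> (freed b); heap: [0-19 FREE]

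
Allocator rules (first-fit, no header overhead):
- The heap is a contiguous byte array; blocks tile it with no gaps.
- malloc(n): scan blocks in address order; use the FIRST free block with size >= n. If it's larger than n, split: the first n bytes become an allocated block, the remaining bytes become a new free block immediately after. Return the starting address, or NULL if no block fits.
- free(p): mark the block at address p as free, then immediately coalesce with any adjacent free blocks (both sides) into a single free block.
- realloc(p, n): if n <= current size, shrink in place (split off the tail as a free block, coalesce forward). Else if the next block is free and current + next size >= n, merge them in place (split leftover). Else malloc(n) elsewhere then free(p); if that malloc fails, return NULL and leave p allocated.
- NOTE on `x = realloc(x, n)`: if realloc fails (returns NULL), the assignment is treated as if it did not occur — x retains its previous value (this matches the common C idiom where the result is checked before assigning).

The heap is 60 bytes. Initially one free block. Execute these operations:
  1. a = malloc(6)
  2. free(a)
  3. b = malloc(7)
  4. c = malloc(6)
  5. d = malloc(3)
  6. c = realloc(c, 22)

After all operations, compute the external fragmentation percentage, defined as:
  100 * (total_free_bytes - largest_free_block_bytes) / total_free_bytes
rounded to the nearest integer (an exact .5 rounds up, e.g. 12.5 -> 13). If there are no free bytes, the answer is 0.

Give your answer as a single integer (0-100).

Op 1: a = malloc(6) -> a = 0; heap: [0-5 ALLOC][6-59 FREE]
Op 2: free(a) -> (freed a); heap: [0-59 FREE]
Op 3: b = malloc(7) -> b = 0; heap: [0-6 ALLOC][7-59 FREE]
Op 4: c = malloc(6) -> c = 7; heap: [0-6 ALLOC][7-12 ALLOC][13-59 FREE]
Op 5: d = malloc(3) -> d = 13; heap: [0-6 ALLOC][7-12 ALLOC][13-15 ALLOC][16-59 FREE]
Op 6: c = realloc(c, 22) -> c = 16; heap: [0-6 ALLOC][7-12 FREE][13-15 ALLOC][16-37 ALLOC][38-59 FREE]
Free blocks: [6 22] total_free=28 largest=22 -> 100*(28-22)/28 = 600/28 ≈ 21.429 -> rounds to 21

Answer: 21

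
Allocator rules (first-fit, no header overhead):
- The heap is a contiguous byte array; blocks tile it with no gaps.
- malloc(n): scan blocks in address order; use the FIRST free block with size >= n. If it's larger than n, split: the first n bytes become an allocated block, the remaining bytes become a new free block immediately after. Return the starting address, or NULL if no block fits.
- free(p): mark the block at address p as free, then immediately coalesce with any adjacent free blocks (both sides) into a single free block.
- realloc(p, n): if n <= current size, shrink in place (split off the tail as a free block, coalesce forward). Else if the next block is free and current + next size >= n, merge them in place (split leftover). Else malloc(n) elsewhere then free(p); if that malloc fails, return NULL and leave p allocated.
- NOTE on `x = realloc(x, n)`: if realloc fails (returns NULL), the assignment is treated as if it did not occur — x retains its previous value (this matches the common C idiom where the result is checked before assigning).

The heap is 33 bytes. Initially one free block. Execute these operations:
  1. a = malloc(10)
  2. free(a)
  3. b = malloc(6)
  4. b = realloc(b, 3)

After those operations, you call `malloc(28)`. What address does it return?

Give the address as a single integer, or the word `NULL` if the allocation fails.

Answer: 3

Derivation:
Op 1: a = malloc(10) -> a = 0; heap: [0-9 ALLOC][10-32 FREE]
Op 2: free(a) -> (freed a); heap: [0-32 FREE]
Op 3: b = malloc(6) -> b = 0; heap: [0-5 ALLOC][6-32 FREE]
Op 4: b = realloc(b, 3) -> b = 0; heap: [0-2 ALLOC][3-32 FREE]
malloc(28): first-fit scan over [0-2 ALLOC][3-32 FREE] -> 3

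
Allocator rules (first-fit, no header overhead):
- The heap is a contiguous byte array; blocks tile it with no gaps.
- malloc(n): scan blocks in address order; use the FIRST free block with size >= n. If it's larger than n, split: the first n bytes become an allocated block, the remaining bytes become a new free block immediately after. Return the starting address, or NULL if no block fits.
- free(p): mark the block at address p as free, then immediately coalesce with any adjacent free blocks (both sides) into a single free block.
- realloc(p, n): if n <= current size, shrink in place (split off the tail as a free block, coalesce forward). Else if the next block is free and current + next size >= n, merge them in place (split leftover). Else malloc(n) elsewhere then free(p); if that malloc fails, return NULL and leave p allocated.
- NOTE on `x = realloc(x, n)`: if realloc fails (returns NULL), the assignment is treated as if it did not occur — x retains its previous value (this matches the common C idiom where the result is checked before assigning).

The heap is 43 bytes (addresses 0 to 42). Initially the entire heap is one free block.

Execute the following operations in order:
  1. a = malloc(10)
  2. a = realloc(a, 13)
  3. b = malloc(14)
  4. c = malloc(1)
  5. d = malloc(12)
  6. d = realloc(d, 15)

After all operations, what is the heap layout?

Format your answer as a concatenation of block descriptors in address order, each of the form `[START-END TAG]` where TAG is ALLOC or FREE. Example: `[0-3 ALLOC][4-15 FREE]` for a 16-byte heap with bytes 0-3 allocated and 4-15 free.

Op 1: a = malloc(10) -> a = 0; heap: [0-9 ALLOC][10-42 FREE]
Op 2: a = realloc(a, 13) -> a = 0; heap: [0-12 ALLOC][13-42 FREE]
Op 3: b = malloc(14) -> b = 13; heap: [0-12 ALLOC][13-26 ALLOC][27-42 FREE]
Op 4: c = malloc(1) -> c = 27; heap: [0-12 ALLOC][13-26 ALLOC][27-27 ALLOC][28-42 FREE]
Op 5: d = malloc(12) -> d = 28; heap: [0-12 ALLOC][13-26 ALLOC][27-27 ALLOC][28-39 ALLOC][40-42 FREE]
Op 6: d = realloc(d, 15) -> d = 28; heap: [0-12 ALLOC][13-26 ALLOC][27-27 ALLOC][28-42 ALLOC]

Answer: [0-12 ALLOC][13-26 ALLOC][27-27 ALLOC][28-42 ALLOC]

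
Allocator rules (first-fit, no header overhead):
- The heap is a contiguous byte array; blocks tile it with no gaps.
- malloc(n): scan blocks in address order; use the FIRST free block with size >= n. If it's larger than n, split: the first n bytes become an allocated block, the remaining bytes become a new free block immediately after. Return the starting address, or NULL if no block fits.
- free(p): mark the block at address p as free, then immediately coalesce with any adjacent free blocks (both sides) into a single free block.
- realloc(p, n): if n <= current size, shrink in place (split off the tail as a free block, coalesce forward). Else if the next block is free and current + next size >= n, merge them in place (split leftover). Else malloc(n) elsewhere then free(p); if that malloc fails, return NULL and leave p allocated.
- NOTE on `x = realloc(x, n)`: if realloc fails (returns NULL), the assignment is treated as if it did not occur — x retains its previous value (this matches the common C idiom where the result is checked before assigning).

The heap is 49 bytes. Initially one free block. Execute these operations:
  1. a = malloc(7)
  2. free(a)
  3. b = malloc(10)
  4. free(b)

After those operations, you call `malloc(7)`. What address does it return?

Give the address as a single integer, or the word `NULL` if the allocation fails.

Answer: 0

Derivation:
Op 1: a = malloc(7) -> a = 0; heap: [0-6 ALLOC][7-48 FREE]
Op 2: free(a) -> (freed a); heap: [0-48 FREE]
Op 3: b = malloc(10) -> b = 0; heap: [0-9 ALLOC][10-48 FREE]
Op 4: free(b) -> (freed b); heap: [0-48 FREE]
malloc(7): first-fit scan over [0-48 FREE] -> 0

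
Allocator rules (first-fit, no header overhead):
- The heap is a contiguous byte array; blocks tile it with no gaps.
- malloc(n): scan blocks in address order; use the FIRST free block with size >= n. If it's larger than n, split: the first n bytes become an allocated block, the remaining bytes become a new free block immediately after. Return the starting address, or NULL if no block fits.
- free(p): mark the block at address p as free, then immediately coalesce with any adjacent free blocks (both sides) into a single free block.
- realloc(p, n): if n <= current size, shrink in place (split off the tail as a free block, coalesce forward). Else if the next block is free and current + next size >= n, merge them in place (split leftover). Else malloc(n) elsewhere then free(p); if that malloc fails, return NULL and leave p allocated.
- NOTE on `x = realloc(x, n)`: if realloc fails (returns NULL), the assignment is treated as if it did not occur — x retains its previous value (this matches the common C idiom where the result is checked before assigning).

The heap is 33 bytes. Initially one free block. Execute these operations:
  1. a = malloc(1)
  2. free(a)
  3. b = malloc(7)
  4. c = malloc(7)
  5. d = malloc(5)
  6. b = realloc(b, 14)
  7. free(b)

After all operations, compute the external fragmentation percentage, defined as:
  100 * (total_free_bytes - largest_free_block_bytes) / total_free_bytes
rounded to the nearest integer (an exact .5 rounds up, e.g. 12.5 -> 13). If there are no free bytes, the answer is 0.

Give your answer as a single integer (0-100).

Op 1: a = malloc(1) -> a = 0; heap: [0-0 ALLOC][1-32 FREE]
Op 2: free(a) -> (freed a); heap: [0-32 FREE]
Op 3: b = malloc(7) -> b = 0; heap: [0-6 ALLOC][7-32 FREE]
Op 4: c = malloc(7) -> c = 7; heap: [0-6 ALLOC][7-13 ALLOC][14-32 FREE]
Op 5: d = malloc(5) -> d = 14; heap: [0-6 ALLOC][7-13 ALLOC][14-18 ALLOC][19-32 FREE]
Op 6: b = realloc(b, 14) -> b = 19; heap: [0-6 FREE][7-13 ALLOC][14-18 ALLOC][19-32 ALLOC]
Op 7: free(b) -> (freed b); heap: [0-6 FREE][7-13 ALLOC][14-18 ALLOC][19-32 FREE]
Free blocks: [7 14] total_free=21 largest=14 -> 100*(21-14)/21 = 700/21 ≈ 33.333 -> rounds to 33

Answer: 33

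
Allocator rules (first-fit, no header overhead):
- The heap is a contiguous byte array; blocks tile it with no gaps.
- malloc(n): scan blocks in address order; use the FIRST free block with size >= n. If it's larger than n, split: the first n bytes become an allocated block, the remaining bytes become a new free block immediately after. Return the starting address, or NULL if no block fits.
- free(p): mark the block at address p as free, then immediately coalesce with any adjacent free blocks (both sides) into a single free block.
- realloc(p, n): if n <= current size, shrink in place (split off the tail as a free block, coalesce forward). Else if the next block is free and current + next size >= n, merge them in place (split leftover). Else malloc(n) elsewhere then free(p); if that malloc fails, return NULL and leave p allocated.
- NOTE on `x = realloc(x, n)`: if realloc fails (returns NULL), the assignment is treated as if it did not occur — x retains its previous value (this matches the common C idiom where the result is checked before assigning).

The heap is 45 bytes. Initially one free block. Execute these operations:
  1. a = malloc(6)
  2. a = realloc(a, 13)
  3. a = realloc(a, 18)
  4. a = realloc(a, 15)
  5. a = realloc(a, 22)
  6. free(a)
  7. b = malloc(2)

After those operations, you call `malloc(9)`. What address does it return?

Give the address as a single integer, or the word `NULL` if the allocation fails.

Answer: 2

Derivation:
Op 1: a = malloc(6) -> a = 0; heap: [0-5 ALLOC][6-44 FREE]
Op 2: a = realloc(a, 13) -> a = 0; heap: [0-12 ALLOC][13-44 FREE]
Op 3: a = realloc(a, 18) -> a = 0; heap: [0-17 ALLOC][18-44 FREE]
Op 4: a = realloc(a, 15) -> a = 0; heap: [0-14 ALLOC][15-44 FREE]
Op 5: a = realloc(a, 22) -> a = 0; heap: [0-21 ALLOC][22-44 FREE]
Op 6: free(a) -> (freed a); heap: [0-44 FREE]
Op 7: b = malloc(2) -> b = 0; heap: [0-1 ALLOC][2-44 FREE]
malloc(9): first-fit scan over [0-1 ALLOC][2-44 FREE] -> 2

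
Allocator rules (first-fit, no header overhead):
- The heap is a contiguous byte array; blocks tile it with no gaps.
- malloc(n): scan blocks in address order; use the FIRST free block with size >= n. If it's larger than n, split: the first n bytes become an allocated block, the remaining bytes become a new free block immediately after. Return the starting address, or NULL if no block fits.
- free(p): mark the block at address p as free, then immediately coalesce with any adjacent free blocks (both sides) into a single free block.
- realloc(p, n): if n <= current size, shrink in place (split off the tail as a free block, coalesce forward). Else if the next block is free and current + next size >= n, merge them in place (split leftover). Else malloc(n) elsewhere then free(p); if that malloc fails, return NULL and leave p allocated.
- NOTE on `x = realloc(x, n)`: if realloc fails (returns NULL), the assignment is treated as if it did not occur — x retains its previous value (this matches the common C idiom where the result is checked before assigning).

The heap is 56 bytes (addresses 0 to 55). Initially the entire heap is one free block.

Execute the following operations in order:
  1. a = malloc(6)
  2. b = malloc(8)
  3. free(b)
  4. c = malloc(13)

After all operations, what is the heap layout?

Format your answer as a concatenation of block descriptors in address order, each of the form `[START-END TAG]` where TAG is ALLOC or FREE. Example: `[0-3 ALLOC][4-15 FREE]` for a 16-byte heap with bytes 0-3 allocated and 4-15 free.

Answer: [0-5 ALLOC][6-18 ALLOC][19-55 FREE]

Derivation:
Op 1: a = malloc(6) -> a = 0; heap: [0-5 ALLOC][6-55 FREE]
Op 2: b = malloc(8) -> b = 6; heap: [0-5 ALLOC][6-13 ALLOC][14-55 FREE]
Op 3: free(b) -> (freed b); heap: [0-5 ALLOC][6-55 FREE]
Op 4: c = malloc(13) -> c = 6; heap: [0-5 ALLOC][6-18 ALLOC][19-55 FREE]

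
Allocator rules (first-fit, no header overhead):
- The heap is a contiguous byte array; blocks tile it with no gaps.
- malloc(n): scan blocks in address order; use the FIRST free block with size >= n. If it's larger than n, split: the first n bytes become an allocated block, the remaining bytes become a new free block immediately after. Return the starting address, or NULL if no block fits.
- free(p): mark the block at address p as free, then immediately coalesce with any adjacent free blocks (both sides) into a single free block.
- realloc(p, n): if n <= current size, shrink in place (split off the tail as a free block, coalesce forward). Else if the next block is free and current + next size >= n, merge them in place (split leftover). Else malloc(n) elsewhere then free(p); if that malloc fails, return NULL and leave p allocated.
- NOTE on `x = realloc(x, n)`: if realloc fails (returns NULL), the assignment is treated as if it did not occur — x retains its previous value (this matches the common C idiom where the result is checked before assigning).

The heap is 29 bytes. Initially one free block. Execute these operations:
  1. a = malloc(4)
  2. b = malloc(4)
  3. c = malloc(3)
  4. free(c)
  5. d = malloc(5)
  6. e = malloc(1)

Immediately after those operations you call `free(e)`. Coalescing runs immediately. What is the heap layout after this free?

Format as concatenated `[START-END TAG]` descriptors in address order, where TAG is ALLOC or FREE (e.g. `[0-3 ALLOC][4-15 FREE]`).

Answer: [0-3 ALLOC][4-7 ALLOC][8-12 ALLOC][13-28 FREE]

Derivation:
Op 1: a = malloc(4) -> a = 0; heap: [0-3 ALLOC][4-28 FREE]
Op 2: b = malloc(4) -> b = 4; heap: [0-3 ALLOC][4-7 ALLOC][8-28 FREE]
Op 3: c = malloc(3) -> c = 8; heap: [0-3 ALLOC][4-7 ALLOC][8-10 ALLOC][11-28 FREE]
Op 4: free(c) -> (freed c); heap: [0-3 ALLOC][4-7 ALLOC][8-28 FREE]
Op 5: d = malloc(5) -> d = 8; heap: [0-3 ALLOC][4-7 ALLOC][8-12 ALLOC][13-28 FREE]
Op 6: e = malloc(1) -> e = 13; heap: [0-3 ALLOC][4-7 ALLOC][8-12 ALLOC][13-13 ALLOC][14-28 FREE]
free(e): e = 13 -> block [13-13 ALLOC]; mark free, coalesce with adjacent free neighbors -> [0-3 ALLOC][4-7 ALLOC][8-12 ALLOC][13-28 FREE]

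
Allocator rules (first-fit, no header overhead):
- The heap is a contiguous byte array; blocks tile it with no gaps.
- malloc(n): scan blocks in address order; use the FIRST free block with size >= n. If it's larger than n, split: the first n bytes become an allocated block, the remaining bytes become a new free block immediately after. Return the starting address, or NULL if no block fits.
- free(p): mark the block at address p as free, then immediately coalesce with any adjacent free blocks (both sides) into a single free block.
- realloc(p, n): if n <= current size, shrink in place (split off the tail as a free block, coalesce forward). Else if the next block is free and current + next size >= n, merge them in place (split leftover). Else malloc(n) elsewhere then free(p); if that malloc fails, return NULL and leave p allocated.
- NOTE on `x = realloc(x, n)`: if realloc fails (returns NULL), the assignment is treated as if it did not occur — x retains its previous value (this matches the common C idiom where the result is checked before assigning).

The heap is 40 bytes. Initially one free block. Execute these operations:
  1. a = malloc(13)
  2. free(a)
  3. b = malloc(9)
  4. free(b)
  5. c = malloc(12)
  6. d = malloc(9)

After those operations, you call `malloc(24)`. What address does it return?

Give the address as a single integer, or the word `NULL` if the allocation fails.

Answer: NULL

Derivation:
Op 1: a = malloc(13) -> a = 0; heap: [0-12 ALLOC][13-39 FREE]
Op 2: free(a) -> (freed a); heap: [0-39 FREE]
Op 3: b = malloc(9) -> b = 0; heap: [0-8 ALLOC][9-39 FREE]
Op 4: free(b) -> (freed b); heap: [0-39 FREE]
Op 5: c = malloc(12) -> c = 0; heap: [0-11 ALLOC][12-39 FREE]
Op 6: d = malloc(9) -> d = 12; heap: [0-11 ALLOC][12-20 ALLOC][21-39 FREE]
malloc(24): first-fit scan over [0-11 ALLOC][12-20 ALLOC][21-39 FREE] -> NULL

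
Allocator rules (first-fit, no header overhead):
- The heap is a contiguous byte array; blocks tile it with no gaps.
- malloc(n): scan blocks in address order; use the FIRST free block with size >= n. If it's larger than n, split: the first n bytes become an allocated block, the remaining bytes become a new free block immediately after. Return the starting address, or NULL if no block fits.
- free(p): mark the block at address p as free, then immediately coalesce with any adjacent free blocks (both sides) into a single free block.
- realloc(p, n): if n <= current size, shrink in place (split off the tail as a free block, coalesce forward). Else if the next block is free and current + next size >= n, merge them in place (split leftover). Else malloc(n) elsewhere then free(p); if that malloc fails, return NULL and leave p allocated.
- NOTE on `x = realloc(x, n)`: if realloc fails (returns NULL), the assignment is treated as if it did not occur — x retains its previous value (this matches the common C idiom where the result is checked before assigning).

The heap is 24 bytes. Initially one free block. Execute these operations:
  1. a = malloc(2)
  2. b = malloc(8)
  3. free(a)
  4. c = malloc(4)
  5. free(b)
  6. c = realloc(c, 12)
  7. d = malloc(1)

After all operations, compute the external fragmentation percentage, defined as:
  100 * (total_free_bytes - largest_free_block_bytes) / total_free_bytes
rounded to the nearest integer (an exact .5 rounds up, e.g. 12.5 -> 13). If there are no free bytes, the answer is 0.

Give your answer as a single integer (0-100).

Answer: 18

Derivation:
Op 1: a = malloc(2) -> a = 0; heap: [0-1 ALLOC][2-23 FREE]
Op 2: b = malloc(8) -> b = 2; heap: [0-1 ALLOC][2-9 ALLOC][10-23 FREE]
Op 3: free(a) -> (freed a); heap: [0-1 FREE][2-9 ALLOC][10-23 FREE]
Op 4: c = malloc(4) -> c = 10; heap: [0-1 FREE][2-9 ALLOC][10-13 ALLOC][14-23 FREE]
Op 5: free(b) -> (freed b); heap: [0-9 FREE][10-13 ALLOC][14-23 FREE]
Op 6: c = realloc(c, 12) -> c = 10; heap: [0-9 FREE][10-21 ALLOC][22-23 FREE]
Op 7: d = malloc(1) -> d = 0; heap: [0-0 ALLOC][1-9 FREE][10-21 ALLOC][22-23 FREE]
Free blocks: [9 2] total_free=11 largest=9 -> 100*(11-9)/11 = 200/11 ≈ 18.182 -> rounds to 18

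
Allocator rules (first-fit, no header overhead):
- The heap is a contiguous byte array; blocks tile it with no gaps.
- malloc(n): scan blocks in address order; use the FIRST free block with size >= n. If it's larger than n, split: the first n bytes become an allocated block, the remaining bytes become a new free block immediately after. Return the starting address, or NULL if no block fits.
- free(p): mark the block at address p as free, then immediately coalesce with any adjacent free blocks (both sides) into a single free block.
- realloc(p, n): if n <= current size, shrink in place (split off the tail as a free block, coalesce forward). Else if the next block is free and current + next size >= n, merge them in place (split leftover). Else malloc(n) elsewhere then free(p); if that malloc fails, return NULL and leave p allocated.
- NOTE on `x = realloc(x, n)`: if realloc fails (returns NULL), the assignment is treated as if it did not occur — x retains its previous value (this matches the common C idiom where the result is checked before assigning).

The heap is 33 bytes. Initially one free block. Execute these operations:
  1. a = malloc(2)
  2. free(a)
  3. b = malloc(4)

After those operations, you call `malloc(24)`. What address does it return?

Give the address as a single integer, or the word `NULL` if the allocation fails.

Op 1: a = malloc(2) -> a = 0; heap: [0-1 ALLOC][2-32 FREE]
Op 2: free(a) -> (freed a); heap: [0-32 FREE]
Op 3: b = malloc(4) -> b = 0; heap: [0-3 ALLOC][4-32 FREE]
malloc(24): first-fit scan over [0-3 ALLOC][4-32 FREE] -> 4

Answer: 4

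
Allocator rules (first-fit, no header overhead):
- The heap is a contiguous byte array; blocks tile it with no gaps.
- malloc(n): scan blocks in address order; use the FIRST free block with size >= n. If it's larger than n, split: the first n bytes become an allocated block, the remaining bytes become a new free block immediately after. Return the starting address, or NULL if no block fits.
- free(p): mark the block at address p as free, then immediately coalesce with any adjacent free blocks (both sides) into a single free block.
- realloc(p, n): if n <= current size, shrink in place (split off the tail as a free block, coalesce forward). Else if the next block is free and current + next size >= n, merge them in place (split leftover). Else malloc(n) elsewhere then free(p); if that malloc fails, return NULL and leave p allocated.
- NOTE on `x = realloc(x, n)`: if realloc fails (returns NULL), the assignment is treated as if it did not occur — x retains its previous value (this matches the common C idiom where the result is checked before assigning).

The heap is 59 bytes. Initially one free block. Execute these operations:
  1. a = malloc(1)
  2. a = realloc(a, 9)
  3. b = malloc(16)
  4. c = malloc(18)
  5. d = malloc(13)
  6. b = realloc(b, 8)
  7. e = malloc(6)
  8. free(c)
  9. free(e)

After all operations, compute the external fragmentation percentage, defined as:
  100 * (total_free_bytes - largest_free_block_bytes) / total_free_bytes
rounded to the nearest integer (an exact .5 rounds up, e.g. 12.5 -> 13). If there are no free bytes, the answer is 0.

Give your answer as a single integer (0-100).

Answer: 10

Derivation:
Op 1: a = malloc(1) -> a = 0; heap: [0-0 ALLOC][1-58 FREE]
Op 2: a = realloc(a, 9) -> a = 0; heap: [0-8 ALLOC][9-58 FREE]
Op 3: b = malloc(16) -> b = 9; heap: [0-8 ALLOC][9-24 ALLOC][25-58 FREE]
Op 4: c = malloc(18) -> c = 25; heap: [0-8 ALLOC][9-24 ALLOC][25-42 ALLOC][43-58 FREE]
Op 5: d = malloc(13) -> d = 43; heap: [0-8 ALLOC][9-24 ALLOC][25-42 ALLOC][43-55 ALLOC][56-58 FREE]
Op 6: b = realloc(b, 8) -> b = 9; heap: [0-8 ALLOC][9-16 ALLOC][17-24 FREE][25-42 ALLOC][43-55 ALLOC][56-58 FREE]
Op 7: e = malloc(6) -> e = 17; heap: [0-8 ALLOC][9-16 ALLOC][17-22 ALLOC][23-24 FREE][25-42 ALLOC][43-55 ALLOC][56-58 FREE]
Op 8: free(c) -> (freed c); heap: [0-8 ALLOC][9-16 ALLOC][17-22 ALLOC][23-42 FREE][43-55 ALLOC][56-58 FREE]
Op 9: free(e) -> (freed e); heap: [0-8 ALLOC][9-16 ALLOC][17-42 FREE][43-55 ALLOC][56-58 FREE]
Free blocks: [26 3] total_free=29 largest=26 -> 100*(29-26)/29 = 300/29 ≈ 10.345 -> rounds to 10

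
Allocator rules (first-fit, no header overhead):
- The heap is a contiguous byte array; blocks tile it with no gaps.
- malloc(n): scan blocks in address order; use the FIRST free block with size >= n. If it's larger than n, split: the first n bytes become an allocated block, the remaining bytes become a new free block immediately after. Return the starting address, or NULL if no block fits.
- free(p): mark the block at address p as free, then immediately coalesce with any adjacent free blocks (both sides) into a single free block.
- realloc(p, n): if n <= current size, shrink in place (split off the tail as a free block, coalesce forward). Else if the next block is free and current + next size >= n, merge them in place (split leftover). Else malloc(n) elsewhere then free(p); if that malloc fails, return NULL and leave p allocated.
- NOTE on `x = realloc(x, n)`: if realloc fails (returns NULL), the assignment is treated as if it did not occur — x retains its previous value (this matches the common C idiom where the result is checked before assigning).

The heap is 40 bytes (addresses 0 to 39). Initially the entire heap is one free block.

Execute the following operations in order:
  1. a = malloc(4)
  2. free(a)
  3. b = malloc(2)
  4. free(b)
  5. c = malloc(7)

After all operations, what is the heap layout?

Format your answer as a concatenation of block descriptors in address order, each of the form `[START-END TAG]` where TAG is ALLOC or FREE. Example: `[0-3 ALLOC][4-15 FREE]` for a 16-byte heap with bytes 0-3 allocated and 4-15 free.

Answer: [0-6 ALLOC][7-39 FREE]

Derivation:
Op 1: a = malloc(4) -> a = 0; heap: [0-3 ALLOC][4-39 FREE]
Op 2: free(a) -> (freed a); heap: [0-39 FREE]
Op 3: b = malloc(2) -> b = 0; heap: [0-1 ALLOC][2-39 FREE]
Op 4: free(b) -> (freed b); heap: [0-39 FREE]
Op 5: c = malloc(7) -> c = 0; heap: [0-6 ALLOC][7-39 FREE]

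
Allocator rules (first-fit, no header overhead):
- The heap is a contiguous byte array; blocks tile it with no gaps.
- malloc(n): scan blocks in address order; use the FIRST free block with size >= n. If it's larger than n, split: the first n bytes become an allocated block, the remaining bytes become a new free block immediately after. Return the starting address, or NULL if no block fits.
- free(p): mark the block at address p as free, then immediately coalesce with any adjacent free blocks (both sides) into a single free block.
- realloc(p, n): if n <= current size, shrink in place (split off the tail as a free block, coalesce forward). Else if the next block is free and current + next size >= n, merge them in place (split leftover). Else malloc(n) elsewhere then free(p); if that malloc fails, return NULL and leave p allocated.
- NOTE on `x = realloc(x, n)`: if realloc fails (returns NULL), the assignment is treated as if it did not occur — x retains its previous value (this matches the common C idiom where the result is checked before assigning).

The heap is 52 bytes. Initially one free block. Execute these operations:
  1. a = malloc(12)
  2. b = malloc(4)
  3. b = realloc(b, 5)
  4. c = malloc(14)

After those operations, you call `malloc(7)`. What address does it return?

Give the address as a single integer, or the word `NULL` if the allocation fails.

Answer: 31

Derivation:
Op 1: a = malloc(12) -> a = 0; heap: [0-11 ALLOC][12-51 FREE]
Op 2: b = malloc(4) -> b = 12; heap: [0-11 ALLOC][12-15 ALLOC][16-51 FREE]
Op 3: b = realloc(b, 5) -> b = 12; heap: [0-11 ALLOC][12-16 ALLOC][17-51 FREE]
Op 4: c = malloc(14) -> c = 17; heap: [0-11 ALLOC][12-16 ALLOC][17-30 ALLOC][31-51 FREE]
malloc(7): first-fit scan over [0-11 ALLOC][12-16 ALLOC][17-30 ALLOC][31-51 FREE] -> 31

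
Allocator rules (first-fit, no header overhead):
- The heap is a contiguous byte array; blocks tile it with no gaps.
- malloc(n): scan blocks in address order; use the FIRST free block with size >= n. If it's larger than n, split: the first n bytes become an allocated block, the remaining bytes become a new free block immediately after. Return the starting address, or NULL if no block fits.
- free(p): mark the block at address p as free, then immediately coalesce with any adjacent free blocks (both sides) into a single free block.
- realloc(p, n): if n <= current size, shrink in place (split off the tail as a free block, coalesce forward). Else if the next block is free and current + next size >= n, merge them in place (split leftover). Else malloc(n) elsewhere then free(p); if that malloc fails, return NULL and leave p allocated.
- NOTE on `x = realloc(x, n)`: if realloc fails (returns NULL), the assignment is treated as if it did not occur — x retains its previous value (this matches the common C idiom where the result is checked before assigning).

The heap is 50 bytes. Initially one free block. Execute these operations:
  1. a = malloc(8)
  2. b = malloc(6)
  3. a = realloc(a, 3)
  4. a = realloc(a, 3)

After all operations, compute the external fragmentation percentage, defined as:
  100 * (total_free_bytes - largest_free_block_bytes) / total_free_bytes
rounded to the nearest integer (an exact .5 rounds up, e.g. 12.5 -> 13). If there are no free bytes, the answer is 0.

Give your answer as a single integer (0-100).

Answer: 12

Derivation:
Op 1: a = malloc(8) -> a = 0; heap: [0-7 ALLOC][8-49 FREE]
Op 2: b = malloc(6) -> b = 8; heap: [0-7 ALLOC][8-13 ALLOC][14-49 FREE]
Op 3: a = realloc(a, 3) -> a = 0; heap: [0-2 ALLOC][3-7 FREE][8-13 ALLOC][14-49 FREE]
Op 4: a = realloc(a, 3) -> a = 0; heap: [0-2 ALLOC][3-7 FREE][8-13 ALLOC][14-49 FREE]
Free blocks: [5 36] total_free=41 largest=36 -> 100*(41-36)/41 = 500/41 ≈ 12.195 -> rounds to 12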